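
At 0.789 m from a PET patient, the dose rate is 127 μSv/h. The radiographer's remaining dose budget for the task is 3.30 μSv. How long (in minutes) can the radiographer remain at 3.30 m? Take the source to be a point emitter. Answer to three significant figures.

Intensity scales as (d₁/d₂)², so rate at 3.30 m:
127 × (0.789/3.30)² = 127 × 0.05716 = 7.259 μSv/h.
Stay time = 3.30 μSv ÷ 7.259 μSv/h = 0.4546 h = 27.28 min.

27.3 min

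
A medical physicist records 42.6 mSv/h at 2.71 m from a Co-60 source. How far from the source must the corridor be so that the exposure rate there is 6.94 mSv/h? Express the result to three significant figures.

6.71 m

Using I₁d₁² = I₂d₂², d₂ = d₁·√(I₁/I₂).
I₁/I₂ = 42.6/6.94 = 6.138, so d₂ = 2.71 × √6.138 = 6.714 m.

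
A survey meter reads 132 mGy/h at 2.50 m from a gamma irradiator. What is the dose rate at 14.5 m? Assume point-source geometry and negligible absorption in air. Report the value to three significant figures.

3.92 mGy/h

Applying the 1/r² law, the rate at 14.5 m is
(2.50/14.5)² = 0.02973, so 132 × 0.02973 = 3.924 mGy/h.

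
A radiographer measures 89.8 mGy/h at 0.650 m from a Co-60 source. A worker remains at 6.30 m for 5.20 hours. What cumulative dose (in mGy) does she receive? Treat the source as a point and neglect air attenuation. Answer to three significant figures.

By the inverse-square law, rate at 6.30 m:
(0.650/6.30)² = 0.01064, so 89.8 × 0.01064 = 0.9555 mGy/h.
Dose = rate × time = 0.9555 mGy/h × 5.200 h = 4.969 mGy.

4.97 mGy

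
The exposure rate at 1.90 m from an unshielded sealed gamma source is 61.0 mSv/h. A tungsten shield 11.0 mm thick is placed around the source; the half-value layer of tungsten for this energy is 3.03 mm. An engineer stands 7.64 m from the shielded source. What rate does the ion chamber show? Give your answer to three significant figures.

Distance alone: (1.90/7.64)² = 0.06185, so 61.0 × 0.06185 = 3.773 mSv/h.
Shield: 11.0/3.03 = 3.630 half-value layers → attenuation 2^(−3.630) = 0.08077.
Combined: 3.773 × 0.08077 = 0.3047 mSv/h.

0.305 mSv/h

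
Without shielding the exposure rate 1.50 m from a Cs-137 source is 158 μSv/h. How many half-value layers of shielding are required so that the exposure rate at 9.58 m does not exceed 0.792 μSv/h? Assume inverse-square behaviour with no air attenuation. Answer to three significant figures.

2.29 half-value layers

At 9.58 m, distance alone gives (1.50/9.58)² = 0.02452, so 158 × 0.02452 = 3.874 μSv/h.
Further attenuation needed: 3.874/0.792 = 4.891.
n = log₂(4.891) = 2.290 half-value layers.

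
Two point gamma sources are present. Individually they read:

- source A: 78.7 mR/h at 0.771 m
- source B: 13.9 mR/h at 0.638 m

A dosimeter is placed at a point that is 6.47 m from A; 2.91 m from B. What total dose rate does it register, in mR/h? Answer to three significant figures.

By superposition, sum each source's inverse-square contribution:
A: 78.7 × (0.771/6.47)² = 1.118 mR/h
B: 13.9 × (0.638/2.91)² = 0.6681 mR/h
Total = 1.118 + 0.6681 = 1.786 mR/h.

1.79 mR/h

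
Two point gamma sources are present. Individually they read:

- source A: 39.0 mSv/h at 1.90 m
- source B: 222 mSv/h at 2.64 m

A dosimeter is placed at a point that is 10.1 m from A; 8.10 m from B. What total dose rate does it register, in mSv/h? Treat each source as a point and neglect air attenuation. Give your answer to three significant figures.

Each source contributes Iᵢ·(dᵢ/rᵢ)²; contributions add.
A: 39.0 × (1.90/10.1)² = 1.380 mSv/h
B: 222 × (2.64/8.10)² = 23.58 mSv/h
Total = 1.380 + 23.58 = 24.96 mSv/h.

25.0 mSv/h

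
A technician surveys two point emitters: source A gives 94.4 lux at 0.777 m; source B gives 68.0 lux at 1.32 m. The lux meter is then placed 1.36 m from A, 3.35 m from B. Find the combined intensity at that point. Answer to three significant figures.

41.4 lux

Each source contributes Iᵢ·(dᵢ/rᵢ)²; contributions add.
A: 94.4 × (0.777/1.36)² = 30.81 lux
B: 68.0 × (1.32/3.35)² = 10.56 lux
Total = 30.81 + 10.56 = 41.37 lux.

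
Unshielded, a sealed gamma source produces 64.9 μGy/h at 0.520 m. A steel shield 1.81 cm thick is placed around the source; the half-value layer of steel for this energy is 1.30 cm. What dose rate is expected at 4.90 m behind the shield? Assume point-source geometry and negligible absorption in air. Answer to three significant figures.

0.278 μGy/h

Distance alone: 64.9 × (0.520/4.90)² = 64.9 × 0.01126 = 0.7308 μGy/h.
Shield: 1.81/1.30 = 1.392 half-value layers → attenuation 2^(−1.392) = 0.3810.
Combined: 0.7308 × 0.3810 = 0.2784 μGy/h.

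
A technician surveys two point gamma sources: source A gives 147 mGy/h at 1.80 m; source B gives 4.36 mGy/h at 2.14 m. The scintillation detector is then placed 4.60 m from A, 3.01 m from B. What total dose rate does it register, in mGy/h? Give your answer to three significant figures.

24.7 mGy/h

Each source contributes Iᵢ·(dᵢ/rᵢ)²; contributions add.
A: 147 × (1.80/4.60)² = 22.51 mGy/h
B: 4.36 × (2.14/3.01)² = 2.204 mGy/h
Total = 22.51 + 2.204 = 24.71 mGy/h.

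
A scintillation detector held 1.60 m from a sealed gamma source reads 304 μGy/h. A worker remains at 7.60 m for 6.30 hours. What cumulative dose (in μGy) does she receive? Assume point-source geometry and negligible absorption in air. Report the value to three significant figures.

Applying the 1/r² law, rate at 7.60 m:
(1.60/7.60)² = 0.04432, so 304 × 0.04432 = 13.47 μGy/h.
Dose = rate × time = 13.47 μGy/h × 6.300 h = 84.86 μGy.

84.9 μGy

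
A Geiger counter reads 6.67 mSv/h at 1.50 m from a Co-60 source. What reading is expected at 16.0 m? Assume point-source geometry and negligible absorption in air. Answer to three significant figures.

0.0586 mSv/h

Intensity scales as (d₁/d₂)², so the rate at 16.0 m is
6.67 × (1.50/16.0)² = 6.67 × 0.008789 = 0.05862 mSv/h.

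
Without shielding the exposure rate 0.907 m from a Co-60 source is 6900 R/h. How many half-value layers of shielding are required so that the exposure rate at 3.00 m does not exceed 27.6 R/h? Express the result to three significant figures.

4.51 half-value layers

At 3.00 m, distance alone gives 6900 × (0.907/3.00)² = 6900 × 0.09141 = 630.7 R/h.
Further attenuation needed: 630.7/27.6 = 22.85.
n = log₂(22.85) = 4.514 half-value layers.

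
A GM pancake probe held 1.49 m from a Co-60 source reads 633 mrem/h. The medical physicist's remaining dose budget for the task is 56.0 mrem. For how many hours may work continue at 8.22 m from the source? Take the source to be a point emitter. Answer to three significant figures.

2.69 h

Intensity scales as (d₁/d₂)², so rate at 8.22 m:
(1.49/8.22)² = 0.03286, so 633 × 0.03286 = 20.80 mrem/h.
Stay time = 56.0 mrem ÷ 20.80 mrem/h = 2.692 h.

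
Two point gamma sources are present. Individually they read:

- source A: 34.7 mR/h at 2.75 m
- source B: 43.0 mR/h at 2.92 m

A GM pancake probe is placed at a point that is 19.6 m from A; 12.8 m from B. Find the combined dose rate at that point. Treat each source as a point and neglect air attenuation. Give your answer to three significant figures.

Each source contributes Iᵢ·(dᵢ/rᵢ)²; contributions add.
A: 34.7 × (2.75/19.6)² = 0.6831 mR/h
B: 43.0 × (2.92/12.8)² = 2.238 mR/h
Total = 0.6831 + 2.238 = 2.921 mR/h.

2.92 mR/h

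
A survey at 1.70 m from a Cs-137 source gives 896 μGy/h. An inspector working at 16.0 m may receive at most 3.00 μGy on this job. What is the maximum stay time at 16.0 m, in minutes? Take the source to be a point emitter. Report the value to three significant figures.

Using I₁d₁² = I₂d₂², rate at 16.0 m:
896 × (1.70/16.0)² = 896 × 0.01129 = 10.12 μGy/h.
Stay time = 3.00 μGy ÷ 10.12 μGy/h = 0.2964 h = 17.78 min.

17.8 min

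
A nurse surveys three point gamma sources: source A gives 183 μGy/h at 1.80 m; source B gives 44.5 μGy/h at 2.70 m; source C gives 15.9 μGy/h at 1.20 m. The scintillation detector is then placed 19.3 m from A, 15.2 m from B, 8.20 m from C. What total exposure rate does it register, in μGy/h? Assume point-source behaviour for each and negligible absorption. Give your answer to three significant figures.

By superposition, sum each source's inverse-square contribution:
A: 183 × (1.80/19.3)² = 1.592 μGy/h
B: 44.5 × (2.70/15.2)² = 1.404 μGy/h
C: 15.9 × (1.20/8.20)² = 0.3405 μGy/h
Total = 1.592 + 1.404 + 0.3405 = 3.337 μGy/h.

3.34 μGy/h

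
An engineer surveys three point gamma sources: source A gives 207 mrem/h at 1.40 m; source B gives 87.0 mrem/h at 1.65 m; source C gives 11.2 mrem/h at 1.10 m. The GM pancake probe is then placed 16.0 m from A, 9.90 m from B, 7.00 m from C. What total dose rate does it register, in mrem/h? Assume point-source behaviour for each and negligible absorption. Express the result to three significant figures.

By superposition, sum each source's inverse-square contribution:
A: 207 × (1.40/16.0)² = 1.585 mrem/h
B: 87.0 × (1.65/9.90)² = 2.417 mrem/h
C: 11.2 × (1.10/7.00)² = 0.2766 mrem/h
Total = 1.585 + 2.417 + 0.2766 = 4.279 mrem/h.

4.28 mrem/h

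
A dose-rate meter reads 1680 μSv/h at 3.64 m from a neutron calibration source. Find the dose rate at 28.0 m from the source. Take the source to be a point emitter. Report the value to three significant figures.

By the inverse-square law, the rate at 28.0 m is
(3.64/28.0)² = 0.01690, so 1680 × 0.01690 = 28.39 μSv/h.

28.4 μSv/h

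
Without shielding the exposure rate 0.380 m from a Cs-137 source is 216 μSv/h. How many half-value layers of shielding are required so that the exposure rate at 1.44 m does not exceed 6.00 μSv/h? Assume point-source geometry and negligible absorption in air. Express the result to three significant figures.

1.33 half-value layers

At 1.44 m, distance alone gives 216 × (0.380/1.44)² = 216 × 0.06964 = 15.04 μSv/h.
Further attenuation needed: 15.04/6.00 = 2.507.
n = log₂(2.507) = 1.326 half-value layers.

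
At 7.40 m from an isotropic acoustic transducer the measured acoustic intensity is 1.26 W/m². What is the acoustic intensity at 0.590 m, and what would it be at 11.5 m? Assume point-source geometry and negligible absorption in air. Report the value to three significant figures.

198 W/m²; 0.522 W/m²

Applying the 1/r² law,
At 0.590 m: 1.26 × (7.40/0.590)² = 1.26 × 157.3 = 198.2 W/m²
At 11.5 m: (0.590/11.5)² = 0.002632, so 198.2 × 0.002632 = 0.5217 W/m².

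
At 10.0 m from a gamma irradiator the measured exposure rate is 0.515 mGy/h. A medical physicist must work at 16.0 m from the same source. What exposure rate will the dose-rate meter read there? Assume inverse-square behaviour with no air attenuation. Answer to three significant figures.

By the inverse-square law, scaling from 10.0 m to 16.0 m:
(10.0/16.0)² = 0.3906, so 0.515 × 0.3906 = 0.2012 mGy/h.

0.201 mGy/h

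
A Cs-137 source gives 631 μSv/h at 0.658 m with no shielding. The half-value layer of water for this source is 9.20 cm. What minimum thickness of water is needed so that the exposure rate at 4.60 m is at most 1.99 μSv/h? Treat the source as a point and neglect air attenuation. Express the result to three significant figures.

24.8 cm

At 4.60 m, distance alone gives 631 × (0.658/4.60)² = 631 × 0.02046 = 12.91 μSv/h.
Further attenuation needed: 12.91/1.99 = 6.487.
n = log₂(6.487) = 2.698 half-value layers.
Thickness = 2.698 × 9.20 cm = 24.82 cm.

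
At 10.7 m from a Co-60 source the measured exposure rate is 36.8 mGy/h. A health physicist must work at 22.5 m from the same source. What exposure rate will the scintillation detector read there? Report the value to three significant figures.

Intensity scales as (d₁/d₂)², so scaling from 10.7 m to 22.5 m:
(10.7/22.5)² = 0.2262, so 36.8 × 0.2262 = 8.324 mGy/h.

8.32 mGy/h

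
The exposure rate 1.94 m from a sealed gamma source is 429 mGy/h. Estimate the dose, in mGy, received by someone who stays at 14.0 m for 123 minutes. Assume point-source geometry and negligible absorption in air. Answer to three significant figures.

16.9 mGy

Since intensity falls as 1/r², rate at 14.0 m:
(1.94/14.0)² = 0.01920, so 429 × 0.01920 = 8.237 mGy/h.
Dose = rate × time = 8.237 mGy/h × 2.050 h = 16.89 mGy.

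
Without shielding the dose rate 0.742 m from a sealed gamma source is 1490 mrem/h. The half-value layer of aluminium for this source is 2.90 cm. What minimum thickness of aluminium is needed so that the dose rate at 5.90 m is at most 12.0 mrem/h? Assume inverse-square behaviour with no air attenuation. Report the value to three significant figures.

2.82 cm

At 5.90 m, distance alone gives 1490 × (0.742/5.90)² = 1490 × 0.01582 = 23.57 mrem/h.
Further attenuation needed: 23.57/12.0 = 1.964.
n = log₂(1.964) = 0.9738 half-value layers.
Thickness = 0.9738 × 2.90 cm = 2.824 cm.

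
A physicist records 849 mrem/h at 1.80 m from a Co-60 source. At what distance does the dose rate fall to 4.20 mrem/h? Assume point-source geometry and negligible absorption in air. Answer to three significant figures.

25.6 m

By the inverse-square law, d₂ = d₁·√(I₁/I₂).
I₁/I₂ = 849/4.20 = 202.1, so d₂ = 1.80 × √202.1 = 25.59 m.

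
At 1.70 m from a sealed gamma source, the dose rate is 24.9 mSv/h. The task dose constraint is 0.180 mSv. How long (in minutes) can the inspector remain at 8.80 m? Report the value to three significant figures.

11.6 min

Applying the 1/r² law, rate at 8.80 m:
(1.70/8.80)² = 0.03732, so 24.9 × 0.03732 = 0.9293 mSv/h.
Stay time = 0.180 mSv ÷ 0.9293 mSv/h = 0.1937 h = 11.62 min.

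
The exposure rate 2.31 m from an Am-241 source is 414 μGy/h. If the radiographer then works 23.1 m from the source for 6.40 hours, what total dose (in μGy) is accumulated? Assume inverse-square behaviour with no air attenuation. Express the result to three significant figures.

Using I₁d₁² = I₂d₂², rate at 23.1 m:
(2.31/23.1)² = 0.01000, so 414 × 0.01000 = 4.140 μGy/h.
Dose = rate × time = 4.140 μGy/h × 6.400 h = 26.50 μGy.

26.5 μGy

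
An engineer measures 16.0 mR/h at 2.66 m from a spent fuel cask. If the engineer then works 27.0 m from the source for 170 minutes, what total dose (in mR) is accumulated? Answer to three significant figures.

0.440 mR

Intensity scales as (d₁/d₂)², so rate at 27.0 m:
(2.66/27.0)² = 0.009706, so 16.0 × 0.009706 = 0.1553 mR/h.
Dose = rate × time = 0.1553 mR/h × 2.833 h = 0.4400 mR.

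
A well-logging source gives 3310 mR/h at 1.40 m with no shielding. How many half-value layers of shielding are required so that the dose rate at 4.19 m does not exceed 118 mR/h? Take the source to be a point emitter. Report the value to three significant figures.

1.65 half-value layers

At 4.19 m, distance alone gives (1.40/4.19)² = 0.1116, so 3310 × 0.1116 = 369.4 mR/h.
Further attenuation needed: 369.4/118 = 3.131.
n = log₂(3.131) = 1.647 half-value layers.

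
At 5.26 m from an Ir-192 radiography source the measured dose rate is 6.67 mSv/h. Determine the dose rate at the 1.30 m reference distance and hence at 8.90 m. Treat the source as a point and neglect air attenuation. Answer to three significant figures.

By the inverse-square law,
At 1.30 m: 6.67 × (5.26/1.30)² = 6.67 × 16.37 = 109.2 mSv/h
At 8.90 m: (1.30/8.90)² = 0.02134, so 109.2 × 0.02134 = 2.330 mSv/h.

109 mSv/h; 2.33 mSv/h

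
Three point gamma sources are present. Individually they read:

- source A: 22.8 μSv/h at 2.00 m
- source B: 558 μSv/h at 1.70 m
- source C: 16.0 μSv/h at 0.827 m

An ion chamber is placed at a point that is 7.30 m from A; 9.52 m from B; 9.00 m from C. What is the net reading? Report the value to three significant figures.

Each source contributes Iᵢ·(dᵢ/rᵢ)²; contributions add.
A: 22.8 × (2.00/7.30)² = 1.711 μSv/h
B: 558 × (1.70/9.52)² = 17.79 μSv/h
C: 16.0 × (0.827/9.00)² = 0.1351 μSv/h
Total = 1.711 + 17.79 + 0.1351 = 19.64 μSv/h.

19.6 μSv/h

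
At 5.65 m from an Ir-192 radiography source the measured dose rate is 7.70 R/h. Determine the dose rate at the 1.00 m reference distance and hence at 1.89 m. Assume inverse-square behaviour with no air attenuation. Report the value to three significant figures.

Since intensity falls as 1/r²,
At 1.00 m: 7.70 × (5.65/1.00)² = 7.70 × 31.92 = 245.8 R/h
At 1.89 m: (1.00/1.89)² = 0.2799, so 245.8 × 0.2799 = 68.80 R/h.

246 R/h; 68.8 R/h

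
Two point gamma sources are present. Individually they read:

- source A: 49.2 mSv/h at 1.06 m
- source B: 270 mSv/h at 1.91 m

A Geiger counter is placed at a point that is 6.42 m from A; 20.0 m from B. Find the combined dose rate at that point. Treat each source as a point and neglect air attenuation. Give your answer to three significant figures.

Each source contributes Iᵢ·(dᵢ/rᵢ)²; contributions add.
A: 49.2 × (1.06/6.42)² = 1.341 mSv/h
B: 270 × (1.91/20.0)² = 2.462 mSv/h
Total = 1.341 + 2.462 = 3.803 mSv/h.

3.80 mSv/h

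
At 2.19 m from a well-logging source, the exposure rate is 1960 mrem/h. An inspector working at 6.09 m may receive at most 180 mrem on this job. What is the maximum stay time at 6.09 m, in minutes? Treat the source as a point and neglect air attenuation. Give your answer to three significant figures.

Applying the 1/r² law, rate at 6.09 m:
(2.19/6.09)² = 0.1293, so 1960 × 0.1293 = 253.4 mrem/h.
Stay time = 180 mrem ÷ 253.4 mrem/h = 0.7103 h = 42.62 min.

42.6 min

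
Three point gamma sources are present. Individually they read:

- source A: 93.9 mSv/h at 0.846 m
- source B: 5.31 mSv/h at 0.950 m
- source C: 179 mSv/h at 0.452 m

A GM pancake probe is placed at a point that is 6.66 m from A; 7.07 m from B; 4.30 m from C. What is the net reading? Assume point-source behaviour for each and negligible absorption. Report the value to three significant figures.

3.59 mSv/h

By superposition, sum each source's inverse-square contribution:
A: 93.9 × (0.846/6.66)² = 1.515 mSv/h
B: 5.31 × (0.950/7.07)² = 0.09587 mSv/h
C: 179 × (0.452/4.30)² = 1.978 mSv/h
Total = 1.515 + 0.09587 + 1.978 = 3.589 mSv/h.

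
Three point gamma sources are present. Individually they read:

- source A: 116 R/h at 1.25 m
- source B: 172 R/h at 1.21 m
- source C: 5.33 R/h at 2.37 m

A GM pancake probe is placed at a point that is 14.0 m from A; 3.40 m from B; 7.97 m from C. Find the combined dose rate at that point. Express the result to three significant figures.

23.2 R/h

By superposition, sum each source's inverse-square contribution:
A: 116 × (1.25/14.0)² = 0.9247 R/h
B: 172 × (1.21/3.40)² = 21.78 R/h
C: 5.33 × (2.37/7.97)² = 0.4713 R/h
Total = 0.9247 + 21.78 + 0.4713 = 23.18 R/h.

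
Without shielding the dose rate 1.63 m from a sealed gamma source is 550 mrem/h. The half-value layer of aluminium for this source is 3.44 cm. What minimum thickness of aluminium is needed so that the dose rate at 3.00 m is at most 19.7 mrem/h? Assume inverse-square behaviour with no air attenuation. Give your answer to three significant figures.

10.5 cm

At 3.00 m, distance alone gives (1.63/3.00)² = 0.2952, so 550 × 0.2952 = 162.4 mrem/h.
Further attenuation needed: 162.4/19.7 = 8.244.
n = log₂(8.244) = 3.043 half-value layers.
Thickness = 3.043 × 3.44 cm = 10.47 cm.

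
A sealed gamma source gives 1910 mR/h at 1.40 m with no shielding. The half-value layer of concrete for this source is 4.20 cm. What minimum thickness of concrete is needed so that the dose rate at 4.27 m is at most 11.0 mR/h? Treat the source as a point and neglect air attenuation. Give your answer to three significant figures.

17.7 cm

At 4.27 m, distance alone gives (1.40/4.27)² = 0.1075, so 1910 × 0.1075 = 205.3 mR/h.
Further attenuation needed: 205.3/11.0 = 18.66.
n = log₂(18.66) = 4.222 half-value layers.
Thickness = 4.222 × 4.20 cm = 17.73 cm.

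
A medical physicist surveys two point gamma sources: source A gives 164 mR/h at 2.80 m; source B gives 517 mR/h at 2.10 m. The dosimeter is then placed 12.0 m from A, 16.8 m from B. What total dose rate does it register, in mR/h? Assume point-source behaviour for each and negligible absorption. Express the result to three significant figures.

17.0 mR/h

By superposition, sum each source's inverse-square contribution:
A: 164 × (2.80/12.0)² = 8.929 mR/h
B: 517 × (2.10/16.8)² = 8.078 mR/h
Total = 8.929 + 8.078 = 17.01 mR/h.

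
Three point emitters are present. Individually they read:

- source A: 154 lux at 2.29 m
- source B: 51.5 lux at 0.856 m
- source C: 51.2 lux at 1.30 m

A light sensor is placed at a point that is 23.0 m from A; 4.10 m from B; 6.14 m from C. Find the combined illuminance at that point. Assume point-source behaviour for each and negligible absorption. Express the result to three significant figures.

6.07 lux

By superposition, sum each source's inverse-square contribution:
A: 154 × (2.29/23.0)² = 1.527 lux
B: 51.5 × (0.856/4.10)² = 2.245 lux
C: 51.2 × (1.30/6.14)² = 2.295 lux
Total = 1.527 + 2.245 + 2.295 = 6.067 lux.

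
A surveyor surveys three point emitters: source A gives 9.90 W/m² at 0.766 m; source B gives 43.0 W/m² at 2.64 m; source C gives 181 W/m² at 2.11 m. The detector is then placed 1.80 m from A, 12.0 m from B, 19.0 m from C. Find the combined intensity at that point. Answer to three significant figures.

6.11 W/m²

Each source contributes Iᵢ·(dᵢ/rᵢ)²; contributions add.
A: 9.90 × (0.766/1.80)² = 1.793 W/m²
B: 43.0 × (2.64/12.0)² = 2.081 W/m²
C: 181 × (2.11/19.0)² = 2.232 W/m²
Total = 1.793 + 2.081 + 2.232 = 6.106 W/m².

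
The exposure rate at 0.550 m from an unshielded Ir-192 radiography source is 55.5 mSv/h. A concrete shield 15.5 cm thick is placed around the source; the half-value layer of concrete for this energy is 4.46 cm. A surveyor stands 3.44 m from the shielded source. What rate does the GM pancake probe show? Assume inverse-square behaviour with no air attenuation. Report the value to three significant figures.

0.128 mSv/h

Distance alone: (0.550/3.44)² = 0.02556, so 55.5 × 0.02556 = 1.419 mSv/h.
Shield: 15.5/4.46 = 3.475 half-value layers → attenuation 2^(−3.475) = 0.08993.
Combined: 1.419 × 0.08993 = 0.1276 mSv/h.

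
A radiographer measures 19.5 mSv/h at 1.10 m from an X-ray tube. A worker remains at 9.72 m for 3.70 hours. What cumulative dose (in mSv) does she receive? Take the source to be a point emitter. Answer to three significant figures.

0.924 mSv

Since intensity falls as 1/r², rate at 9.72 m:
(1.10/9.72)² = 0.01281, so 19.5 × 0.01281 = 0.2498 mSv/h.
Dose = rate × time = 0.2498 mSv/h × 3.700 h = 0.9243 mSv.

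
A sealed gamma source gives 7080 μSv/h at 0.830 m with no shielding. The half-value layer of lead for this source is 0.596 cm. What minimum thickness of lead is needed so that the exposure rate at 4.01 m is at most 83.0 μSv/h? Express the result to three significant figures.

At 4.01 m, distance alone gives (0.830/4.01)² = 0.04284, so 7080 × 0.04284 = 303.3 μSv/h.
Further attenuation needed: 303.3/83.0 = 3.654.
n = log₂(3.654) = 1.869 half-value layers.
Thickness = 1.869 × 0.596 cm = 1.114 cm.

1.11 cm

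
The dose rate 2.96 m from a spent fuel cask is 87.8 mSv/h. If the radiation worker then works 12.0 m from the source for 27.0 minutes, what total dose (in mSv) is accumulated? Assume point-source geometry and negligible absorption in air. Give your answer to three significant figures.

2.40 mSv

Using I₁d₁² = I₂d₂², rate at 12.0 m:
(2.96/12.0)² = 0.06084, so 87.8 × 0.06084 = 5.342 mSv/h.
Dose = rate × time = 5.342 mSv/h × 0.4500 h = 2.404 mSv.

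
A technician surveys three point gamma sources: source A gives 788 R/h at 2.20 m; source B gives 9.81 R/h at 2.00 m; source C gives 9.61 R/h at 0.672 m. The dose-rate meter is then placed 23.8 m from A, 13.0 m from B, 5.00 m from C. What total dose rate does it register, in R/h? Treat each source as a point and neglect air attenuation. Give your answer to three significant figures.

By superposition, sum each source's inverse-square contribution:
A: 788 × (2.20/23.8)² = 6.733 R/h
B: 9.81 × (2.00/13.0)² = 0.2322 R/h
C: 9.61 × (0.672/5.00)² = 0.1736 R/h
Total = 6.733 + 0.2322 + 0.1736 = 7.139 R/h.

7.14 R/h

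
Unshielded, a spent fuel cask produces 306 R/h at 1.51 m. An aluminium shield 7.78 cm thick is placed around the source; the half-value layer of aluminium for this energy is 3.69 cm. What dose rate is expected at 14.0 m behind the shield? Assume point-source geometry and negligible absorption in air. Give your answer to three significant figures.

Distance alone: (1.51/14.0)² = 0.01163, so 306 × 0.01163 = 3.559 R/h.
Shield: 7.78/3.69 = 2.108 half-value layers → attenuation 2^(−2.108) = 0.2320.
Combined: 3.559 × 0.2320 = 0.8257 R/h.

0.826 R/h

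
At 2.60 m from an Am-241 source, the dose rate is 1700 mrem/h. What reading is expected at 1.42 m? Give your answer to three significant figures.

Intensity scales as (d₁/d₂)², so the rate at 1.42 m is
1700 × (2.60/1.42)² = 1700 × 3.353 = 5700 mrem/h.

5700 mrem/h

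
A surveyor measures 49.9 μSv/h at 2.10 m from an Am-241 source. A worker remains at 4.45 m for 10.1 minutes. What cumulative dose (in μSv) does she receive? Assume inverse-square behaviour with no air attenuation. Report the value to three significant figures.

1.87 μSv

Applying the 1/r² law, rate at 4.45 m:
49.9 × (2.10/4.45)² = 49.9 × 0.2227 = 11.11 μSv/h.
Dose = rate × time = 11.11 μSv/h × 0.1683 h = 1.870 μSv.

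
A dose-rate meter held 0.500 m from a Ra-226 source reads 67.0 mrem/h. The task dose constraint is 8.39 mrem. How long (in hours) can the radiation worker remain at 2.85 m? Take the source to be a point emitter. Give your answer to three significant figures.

4.07 h

Intensity scales as (d₁/d₂)², so rate at 2.85 m:
67.0 × (0.500/2.85)² = 67.0 × 0.03078 = 2.062 mrem/h.
Stay time = 8.39 mrem ÷ 2.062 mrem/h = 4.069 h.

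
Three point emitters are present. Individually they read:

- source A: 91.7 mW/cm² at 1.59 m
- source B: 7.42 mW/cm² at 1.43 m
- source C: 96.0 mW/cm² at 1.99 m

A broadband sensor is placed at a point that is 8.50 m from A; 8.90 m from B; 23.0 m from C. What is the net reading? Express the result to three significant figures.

4.12 mW/cm²

Each source contributes Iᵢ·(dᵢ/rᵢ)²; contributions add.
A: 91.7 × (1.59/8.50)² = 3.209 mW/cm²
B: 7.42 × (1.43/8.90)² = 0.1916 mW/cm²
C: 96.0 × (1.99/23.0)² = 0.7187 mW/cm²
Total = 3.209 + 0.1916 + 0.7187 = 4.119 mW/cm².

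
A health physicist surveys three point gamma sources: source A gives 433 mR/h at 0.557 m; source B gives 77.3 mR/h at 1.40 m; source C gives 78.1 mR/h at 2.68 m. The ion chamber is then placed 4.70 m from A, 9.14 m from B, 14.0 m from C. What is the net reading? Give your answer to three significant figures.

10.8 mR/h

By superposition, sum each source's inverse-square contribution:
A: 433 × (0.557/4.70)² = 6.081 mR/h
B: 77.3 × (1.40/9.14)² = 1.814 mR/h
C: 78.1 × (2.68/14.0)² = 2.862 mR/h
Total = 6.081 + 1.814 + 2.862 = 10.76 mR/h.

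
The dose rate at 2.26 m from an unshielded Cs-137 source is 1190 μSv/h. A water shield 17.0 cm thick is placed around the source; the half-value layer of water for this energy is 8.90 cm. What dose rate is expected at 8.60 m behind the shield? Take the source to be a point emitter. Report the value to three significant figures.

Distance alone: 1190 × (2.26/8.60)² = 1190 × 0.06906 = 82.18 μSv/h.
Shield: 17.0/8.90 = 1.910 half-value layers → attenuation 2^(−1.910) = 0.2661.
Combined: 82.18 × 0.2661 = 21.87 μSv/h.

21.9 μSv/h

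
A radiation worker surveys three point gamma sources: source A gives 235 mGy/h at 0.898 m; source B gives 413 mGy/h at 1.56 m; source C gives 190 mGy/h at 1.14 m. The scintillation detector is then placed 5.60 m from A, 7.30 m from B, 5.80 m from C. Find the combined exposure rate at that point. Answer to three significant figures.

By superposition, sum each source's inverse-square contribution:
A: 235 × (0.898/5.60)² = 6.043 mGy/h
B: 413 × (1.56/7.30)² = 18.86 mGy/h
C: 190 × (1.14/5.80)² = 7.340 mGy/h
Total = 6.043 + 18.86 + 7.340 = 32.24 mGy/h.

32.2 mGy/h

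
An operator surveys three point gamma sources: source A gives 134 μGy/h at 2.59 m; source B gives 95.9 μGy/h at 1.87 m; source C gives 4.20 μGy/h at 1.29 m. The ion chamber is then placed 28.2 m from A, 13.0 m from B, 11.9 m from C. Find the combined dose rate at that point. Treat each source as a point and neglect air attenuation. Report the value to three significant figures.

3.16 μGy/h

By superposition, sum each source's inverse-square contribution:
A: 134 × (2.59/28.2)² = 1.130 μGy/h
B: 95.9 × (1.87/13.0)² = 1.984 μGy/h
C: 4.20 × (1.29/11.9)² = 0.04936 μGy/h
Total = 1.130 + 1.984 + 0.04936 = 3.163 μGy/h.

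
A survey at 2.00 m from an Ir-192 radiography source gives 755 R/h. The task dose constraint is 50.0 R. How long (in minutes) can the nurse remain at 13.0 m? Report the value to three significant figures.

168 min

Applying the 1/r² law, rate at 13.0 m:
(2.00/13.0)² = 0.02367, so 755 × 0.02367 = 17.87 R/h.
Stay time = 50.0 R ÷ 17.87 R/h = 2.798 h = 167.9 min.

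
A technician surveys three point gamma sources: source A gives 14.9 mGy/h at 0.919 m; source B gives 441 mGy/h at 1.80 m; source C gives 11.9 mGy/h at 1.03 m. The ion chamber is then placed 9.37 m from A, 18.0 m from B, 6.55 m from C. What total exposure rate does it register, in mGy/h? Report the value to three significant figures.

Each source contributes Iᵢ·(dᵢ/rᵢ)²; contributions add.
A: 14.9 × (0.919/9.37)² = 0.1433 mGy/h
B: 441 × (1.80/18.0)² = 4.410 mGy/h
C: 11.9 × (1.03/6.55)² = 0.2943 mGy/h
Total = 0.1433 + 4.410 + 0.2943 = 4.848 mGy/h.

4.85 mGy/h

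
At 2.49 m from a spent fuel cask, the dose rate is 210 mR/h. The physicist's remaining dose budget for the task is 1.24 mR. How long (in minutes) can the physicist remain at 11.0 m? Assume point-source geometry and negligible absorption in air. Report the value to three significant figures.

6.91 min

Intensity scales as (d₁/d₂)², so rate at 11.0 m:
(2.49/11.0)² = 0.05124, so 210 × 0.05124 = 10.76 mR/h.
Stay time = 1.24 mR ÷ 10.76 mR/h = 0.1152 h = 6.912 min.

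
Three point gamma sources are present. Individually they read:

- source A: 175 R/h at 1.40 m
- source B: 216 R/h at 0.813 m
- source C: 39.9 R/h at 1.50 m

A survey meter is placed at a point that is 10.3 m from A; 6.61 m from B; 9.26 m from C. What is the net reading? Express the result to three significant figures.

By superposition, sum each source's inverse-square contribution:
A: 175 × (1.40/10.3)² = 3.233 R/h
B: 216 × (0.813/6.61)² = 3.268 R/h
C: 39.9 × (1.50/9.26)² = 1.047 R/h
Total = 3.233 + 3.268 + 1.047 = 7.548 R/h.

7.55 R/h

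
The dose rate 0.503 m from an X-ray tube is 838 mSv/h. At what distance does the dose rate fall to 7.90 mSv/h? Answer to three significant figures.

Using I₁d₁² = I₂d₂², d₂ = d₁·√(I₁/I₂).
I₁/I₂ = 838/7.90 = 106.1, so d₂ = 0.503 × √106.1 = 5.181 m.

5.18 m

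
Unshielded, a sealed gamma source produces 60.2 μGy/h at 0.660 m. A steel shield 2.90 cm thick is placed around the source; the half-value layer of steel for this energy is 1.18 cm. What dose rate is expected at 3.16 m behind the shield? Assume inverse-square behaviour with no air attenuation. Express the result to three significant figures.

Distance alone: 60.2 × (0.660/3.16)² = 60.2 × 0.04362 = 2.626 μGy/h.
Shield: 2.90/1.18 = 2.458 half-value layers → attenuation 2^(−2.458) = 0.1820.
Combined: 2.626 × 0.1820 = 0.4779 μGy/h.

0.478 μGy/h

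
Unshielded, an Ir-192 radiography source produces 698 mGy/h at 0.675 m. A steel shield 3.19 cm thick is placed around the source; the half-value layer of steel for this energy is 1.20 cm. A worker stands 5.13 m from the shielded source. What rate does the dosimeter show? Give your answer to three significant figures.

1.91 mGy/h

Distance alone: (0.675/5.13)² = 0.01731, so 698 × 0.01731 = 12.08 mGy/h.
Shield: 3.19/1.20 = 2.658 half-value layers → attenuation 2^(−2.658) = 0.1584.
Combined: 12.08 × 0.1584 = 1.913 mGy/h.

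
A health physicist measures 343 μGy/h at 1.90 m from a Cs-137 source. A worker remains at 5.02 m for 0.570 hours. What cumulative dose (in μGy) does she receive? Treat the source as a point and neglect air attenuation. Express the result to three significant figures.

Applying the 1/r² law, rate at 5.02 m:
(1.90/5.02)² = 0.1433, so 343 × 0.1433 = 49.15 μGy/h.
Dose = rate × time = 49.15 μGy/h × 0.5700 h = 28.02 μGy.

28.0 μGy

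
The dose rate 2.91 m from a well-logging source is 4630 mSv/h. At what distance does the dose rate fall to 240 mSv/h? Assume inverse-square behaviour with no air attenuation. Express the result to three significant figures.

12.8 m

Using I₁d₁² = I₂d₂², d₂ = d₁·√(I₁/I₂).
I₁/I₂ = 4630/240 = 19.29, so d₂ = 2.91 × √19.29 = 12.78 m.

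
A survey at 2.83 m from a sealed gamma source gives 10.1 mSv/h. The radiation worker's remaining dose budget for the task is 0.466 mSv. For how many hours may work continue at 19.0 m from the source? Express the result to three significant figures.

Since intensity falls as 1/r², rate at 19.0 m:
(2.83/19.0)² = 0.02219, so 10.1 × 0.02219 = 0.2241 mSv/h.
Stay time = 0.466 mSv ÷ 0.2241 mSv/h = 2.079 h.

2.08 h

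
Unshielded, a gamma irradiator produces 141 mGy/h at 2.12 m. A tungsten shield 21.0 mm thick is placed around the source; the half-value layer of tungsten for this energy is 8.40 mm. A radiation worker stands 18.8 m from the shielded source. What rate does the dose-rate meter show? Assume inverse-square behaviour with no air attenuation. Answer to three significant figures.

0.317 mGy/h

Distance alone: 141 × (2.12/18.8)² = 141 × 0.01272 = 1.794 mGy/h.
Shield: 21.0/8.40 = 2.500 half-value layers → attenuation 2^(−2.500) = 0.1768.
Combined: 1.794 × 0.1768 = 0.3172 mGy/h.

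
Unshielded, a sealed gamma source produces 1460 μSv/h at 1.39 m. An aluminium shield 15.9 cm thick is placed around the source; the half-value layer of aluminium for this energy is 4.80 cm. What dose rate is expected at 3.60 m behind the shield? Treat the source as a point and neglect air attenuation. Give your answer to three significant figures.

21.9 μSv/h

Distance alone: (1.39/3.60)² = 0.1491, so 1460 × 0.1491 = 217.7 μSv/h.
Shield: 15.9/4.80 = 3.312 half-value layers → attenuation 2^(−3.312) = 0.1007.
Combined: 217.7 × 0.1007 = 21.92 μSv/h.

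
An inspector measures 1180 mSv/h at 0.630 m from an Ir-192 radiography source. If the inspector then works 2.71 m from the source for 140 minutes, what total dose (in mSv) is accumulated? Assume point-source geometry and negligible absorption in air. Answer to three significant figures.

149 mSv

By the inverse-square law, rate at 2.71 m:
(0.630/2.71)² = 0.05404, so 1180 × 0.05404 = 63.77 mSv/h.
Dose = rate × time = 63.77 mSv/h × 2.333 h = 148.8 mSv.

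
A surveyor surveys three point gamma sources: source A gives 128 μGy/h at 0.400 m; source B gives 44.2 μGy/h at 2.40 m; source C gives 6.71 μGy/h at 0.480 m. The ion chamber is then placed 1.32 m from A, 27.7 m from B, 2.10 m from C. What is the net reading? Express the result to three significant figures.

12.4 μGy/h

Each source contributes Iᵢ·(dᵢ/rᵢ)²; contributions add.
A: 128 × (0.400/1.32)² = 11.75 μGy/h
B: 44.2 × (2.40/27.7)² = 0.3318 μGy/h
C: 6.71 × (0.480/2.10)² = 0.3506 μGy/h
Total = 11.75 + 0.3318 + 0.3506 = 12.43 μGy/h.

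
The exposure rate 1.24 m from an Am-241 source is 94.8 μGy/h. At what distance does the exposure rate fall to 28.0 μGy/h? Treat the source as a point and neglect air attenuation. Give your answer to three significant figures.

2.28 m

Using I₁d₁² = I₂d₂², d₂ = d₁·√(I₁/I₂).
I₁/I₂ = 94.8/28.0 = 3.386, so d₂ = 1.24 × √3.386 = 2.282 m.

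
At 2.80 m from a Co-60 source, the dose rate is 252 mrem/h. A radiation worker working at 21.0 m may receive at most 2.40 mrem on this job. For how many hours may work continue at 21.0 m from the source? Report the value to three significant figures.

Since intensity falls as 1/r², rate at 21.0 m:
252 × (2.80/21.0)² = 252 × 0.01778 = 4.481 mrem/h.
Stay time = 2.40 mrem ÷ 4.481 mrem/h = 0.5356 h.

0.536 h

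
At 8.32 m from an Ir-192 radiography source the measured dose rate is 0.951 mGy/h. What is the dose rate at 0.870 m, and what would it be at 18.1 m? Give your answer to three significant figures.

87.0 mGy/h; 0.201 mGy/h

Since intensity falls as 1/r²,
At 0.870 m: (8.32/0.870)² = 91.46, so 0.951 × 91.46 = 86.98 mGy/h
At 18.1 m: 86.98 × (0.870/18.1)² = 86.98 × 0.002310 = 0.2009 mGy/h.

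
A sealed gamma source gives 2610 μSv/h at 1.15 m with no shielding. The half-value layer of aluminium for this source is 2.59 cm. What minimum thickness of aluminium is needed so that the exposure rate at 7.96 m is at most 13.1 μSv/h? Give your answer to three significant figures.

At 7.96 m, distance alone gives (1.15/7.96)² = 0.02087, so 2610 × 0.02087 = 54.47 μSv/h.
Further attenuation needed: 54.47/13.1 = 4.158.
n = log₂(4.158) = 2.056 half-value layers.
Thickness = 2.056 × 2.59 cm = 5.325 cm.

5.33 cm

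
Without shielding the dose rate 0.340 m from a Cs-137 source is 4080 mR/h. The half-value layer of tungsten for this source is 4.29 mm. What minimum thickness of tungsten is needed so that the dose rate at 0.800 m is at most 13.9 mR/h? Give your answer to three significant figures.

At 0.800 m, distance alone gives 4080 × (0.340/0.800)² = 4080 × 0.1806 = 736.8 mR/h.
Further attenuation needed: 736.8/13.9 = 53.01.
n = log₂(53.01) = 5.728 half-value layers.
Thickness = 5.728 × 4.29 mm = 24.57 mm.

24.6 mm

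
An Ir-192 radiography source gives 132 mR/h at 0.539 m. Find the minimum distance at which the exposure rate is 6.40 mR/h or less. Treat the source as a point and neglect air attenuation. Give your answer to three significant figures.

2.45 m

Intensity scales as (d₁/d₂)², so d₂ = d₁·√(I₁/I₂).
I₁/I₂ = 132/6.40 = 20.62, so d₂ = 0.539 × √20.62 = 2.448 m.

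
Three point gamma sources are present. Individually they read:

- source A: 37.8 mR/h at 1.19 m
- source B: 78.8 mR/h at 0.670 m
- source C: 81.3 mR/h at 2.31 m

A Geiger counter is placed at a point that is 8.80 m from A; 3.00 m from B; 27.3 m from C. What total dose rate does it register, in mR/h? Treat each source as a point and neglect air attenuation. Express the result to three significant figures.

Each source contributes Iᵢ·(dᵢ/rᵢ)²; contributions add.
A: 37.8 × (1.19/8.80)² = 0.6912 mR/h
B: 78.8 × (0.670/3.00)² = 3.930 mR/h
C: 81.3 × (2.31/27.3)² = 0.5821 mR/h
Total = 0.6912 + 3.930 + 0.5821 = 5.203 mR/h.

5.20 mR/h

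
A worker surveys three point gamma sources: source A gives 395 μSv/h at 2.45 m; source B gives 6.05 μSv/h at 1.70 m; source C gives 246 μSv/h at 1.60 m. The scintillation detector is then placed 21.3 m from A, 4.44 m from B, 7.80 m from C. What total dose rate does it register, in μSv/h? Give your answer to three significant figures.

16.5 μSv/h

Each source contributes Iᵢ·(dᵢ/rᵢ)²; contributions add.
A: 395 × (2.45/21.3)² = 5.226 μSv/h
B: 6.05 × (1.70/4.44)² = 0.8869 μSv/h
C: 246 × (1.60/7.80)² = 10.35 μSv/h
Total = 5.226 + 0.8869 + 10.35 = 16.46 μSv/h.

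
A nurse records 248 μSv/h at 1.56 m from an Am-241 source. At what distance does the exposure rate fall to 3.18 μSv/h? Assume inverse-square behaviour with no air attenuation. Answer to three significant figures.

Using I₁d₁² = I₂d₂², d₂ = d₁·√(I₁/I₂).
I₁/I₂ = 248/3.18 = 77.99, so d₂ = 1.56 × √77.99 = 13.78 m.

13.8 m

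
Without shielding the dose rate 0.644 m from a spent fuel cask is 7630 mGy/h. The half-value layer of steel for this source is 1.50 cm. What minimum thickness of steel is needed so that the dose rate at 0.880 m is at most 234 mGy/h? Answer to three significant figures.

6.19 cm

At 0.880 m, distance alone gives 7630 × (0.644/0.880)² = 7630 × 0.5356 = 4087 mGy/h.
Further attenuation needed: 4087/234 = 17.47.
n = log₂(17.47) = 4.127 half-value layers.
Thickness = 4.127 × 1.50 cm = 6.191 cm.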